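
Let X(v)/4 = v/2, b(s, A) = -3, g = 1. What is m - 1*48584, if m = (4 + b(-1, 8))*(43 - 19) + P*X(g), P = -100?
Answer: -48760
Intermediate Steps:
X(v) = 2*v (X(v) = 4*(v/2) = 2*v)
m = -176 (m = (4 - 3)*(43 - 19) - 200 = 1*24 - 100*2 = 24 - 200 = -176)
m - 1*48584 = -176 - 1*48584 = -176 - 48584 = -48760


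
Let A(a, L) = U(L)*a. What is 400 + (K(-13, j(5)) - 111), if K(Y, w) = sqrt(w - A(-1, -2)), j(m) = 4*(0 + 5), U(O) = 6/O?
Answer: 289 + sqrt(17) ≈ 293.12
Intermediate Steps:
j(m) = 20 (j(m) = 4*5 = 20)
A(a, L) = 6*a/L (A(a, L) = (6/L)*a = 6*a/L)
K(Y, w) = sqrt(-3 + w) (K(Y, w) = sqrt(w - 6*(-1)/(-2)) = sqrt(w - 6*(-1)*(-1)/2) = sqrt(w - 1*3) = sqrt(w - 3) = sqrt(-3 + w))
400 + (K(-13, j(5)) - 111) = 400 + (sqrt(-3 + 20) - 111) = 400 + (sqrt(17) - 111) = 400 + (-111 + sqrt(17)) = 289 + sqrt(17)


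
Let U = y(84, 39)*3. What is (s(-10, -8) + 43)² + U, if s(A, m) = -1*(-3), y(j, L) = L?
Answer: 2233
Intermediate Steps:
s(A, m) = 3
U = 117 (U = 39*3 = 117)
(s(-10, -8) + 43)² + U = (3 + 43)² + 117 = 46² + 117 = 2116 + 117 = 2233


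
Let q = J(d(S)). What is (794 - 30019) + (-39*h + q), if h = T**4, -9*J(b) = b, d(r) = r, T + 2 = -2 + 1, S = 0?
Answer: -32384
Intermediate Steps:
T = -3 (T = -2 + (-2 + 1) = -2 - 1 = -3)
J(b) = -b/9
h = 81 (h = (-3)**4 = 81)
q = 0 (q = -1/9*0 = 0)
(794 - 30019) + (-39*h + q) = (794 - 30019) + (-39*81 + 0) = -29225 + (-3159 + 0) = -29225 - 3159 = -32384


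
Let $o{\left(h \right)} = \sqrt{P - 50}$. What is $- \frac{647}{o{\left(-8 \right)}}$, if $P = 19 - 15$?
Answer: $\frac{647 i \sqrt{46}}{46} \approx 95.395 i$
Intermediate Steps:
$P = 4$ ($P = 19 - 15 = 4$)
$o{\left(h \right)} = i \sqrt{46}$ ($o{\left(h \right)} = \sqrt{4 - 50} = \sqrt{-46} = i \sqrt{46}$)
$- \frac{647}{o{\left(-8 \right)}} = - \frac{647}{i \sqrt{46}} = - 647 \left(- \frac{i \sqrt{46}}{46}\right) = \frac{647 i \sqrt{46}}{46}$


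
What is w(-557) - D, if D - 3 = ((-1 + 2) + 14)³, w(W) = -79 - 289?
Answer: -3746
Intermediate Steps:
w(W) = -368
D = 3378 (D = 3 + ((-1 + 2) + 14)³ = 3 + (1 + 14)³ = 3 + 15³ = 3 + 3375 = 3378)
w(-557) - D = -368 - 1*3378 = -368 - 3378 = -3746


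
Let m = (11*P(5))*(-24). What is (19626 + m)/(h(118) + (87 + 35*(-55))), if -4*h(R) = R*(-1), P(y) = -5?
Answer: -41892/3617 ≈ -11.582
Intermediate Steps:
h(R) = R/4 (h(R) = -R*(-1)/4 = -(-1)*R/4 = R/4)
m = 1320 (m = (11*(-5))*(-24) = -55*(-24) = 1320)
(19626 + m)/(h(118) + (87 + 35*(-55))) = (19626 + 1320)/((¼)*118 + (87 + 35*(-55))) = 20946/(59/2 + (87 - 1925)) = 20946/(59/2 - 1838) = 20946/(-3617/2) = 20946*(-2/3617) = -41892/3617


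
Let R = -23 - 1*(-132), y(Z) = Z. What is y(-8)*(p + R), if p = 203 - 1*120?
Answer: -1536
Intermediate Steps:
p = 83 (p = 203 - 120 = 83)
R = 109 (R = -23 + 132 = 109)
y(-8)*(p + R) = -8*(83 + 109) = -8*192 = -1536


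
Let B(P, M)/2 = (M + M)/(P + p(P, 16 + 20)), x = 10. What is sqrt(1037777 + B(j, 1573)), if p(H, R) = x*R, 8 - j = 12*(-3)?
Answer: 235*sqrt(191698)/101 ≈ 1018.7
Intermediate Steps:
j = 44 (j = 8 - 12*(-3) = 8 - 1*(-36) = 8 + 36 = 44)
p(H, R) = 10*R
B(P, M) = 4*M/(360 + P) (B(P, M) = 2*((M + M)/(P + 10*(16 + 20))) = 2*((2*M)/(P + 10*36)) = 2*((2*M)/(P + 360)) = 2*((2*M)/(360 + P)) = 2*(2*M/(360 + P)) = 4*M/(360 + P))
sqrt(1037777 + B(j, 1573)) = sqrt(1037777 + 4*1573/(360 + 44)) = sqrt(1037777 + 4*1573/404) = sqrt(1037777 + 4*1573*(1/404)) = sqrt(1037777 + 1573/101) = sqrt(104817050/101) = 235*sqrt(191698)/101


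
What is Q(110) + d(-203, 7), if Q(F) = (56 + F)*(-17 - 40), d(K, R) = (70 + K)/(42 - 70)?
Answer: -37829/4 ≈ -9457.3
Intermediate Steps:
d(K, R) = -5/2 - K/28 (d(K, R) = (70 + K)/(-28) = (70 + K)*(-1/28) = -5/2 - K/28)
Q(F) = -3192 - 57*F (Q(F) = (56 + F)*(-57) = -3192 - 57*F)
Q(110) + d(-203, 7) = (-3192 - 57*110) + (-5/2 - 1/28*(-203)) = (-3192 - 6270) + (-5/2 + 29/4) = -9462 + 19/4 = -37829/4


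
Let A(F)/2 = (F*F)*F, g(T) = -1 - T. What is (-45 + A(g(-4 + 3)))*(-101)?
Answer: 4545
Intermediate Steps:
A(F) = 2*F³ (A(F) = 2*((F*F)*F) = 2*(F²*F) = 2*F³)
(-45 + A(g(-4 + 3)))*(-101) = (-45 + 2*(-1 - (-4 + 3))³)*(-101) = (-45 + 2*(-1 - 1*(-1))³)*(-101) = (-45 + 2*(-1 + 1)³)*(-101) = (-45 + 2*0³)*(-101) = (-45 + 2*0)*(-101) = (-45 + 0)*(-101) = -45*(-101) = 4545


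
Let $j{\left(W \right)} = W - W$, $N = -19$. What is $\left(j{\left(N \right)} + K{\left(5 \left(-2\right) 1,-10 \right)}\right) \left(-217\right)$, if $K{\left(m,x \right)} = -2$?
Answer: $434$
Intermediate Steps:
$j{\left(W \right)} = 0$
$\left(j{\left(N \right)} + K{\left(5 \left(-2\right) 1,-10 \right)}\right) \left(-217\right) = \left(0 - 2\right) \left(-217\right) = \left(-2\right) \left(-217\right) = 434$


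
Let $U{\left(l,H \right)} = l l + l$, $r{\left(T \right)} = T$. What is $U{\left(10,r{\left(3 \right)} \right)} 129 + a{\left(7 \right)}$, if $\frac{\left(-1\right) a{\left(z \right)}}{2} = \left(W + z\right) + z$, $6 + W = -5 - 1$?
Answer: $14186$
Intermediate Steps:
$W = -12$ ($W = -6 - 6 = -12$)
$U{\left(l,H \right)} = l + l^{2}$ ($U{\left(l,H \right)} = l^{2} + l = l + l^{2}$)
$a{\left(z \right)} = 24 - 4 z$ ($a{\left(z \right)} = - 2 \left(\left(-12 + z\right) + z\right) = - 2 \left(-12 + 2 z\right) = 24 - 4 z$)
$U{\left(10,r{\left(3 \right)} \right)} 129 + a{\left(7 \right)} = 10 \left(1 + 10\right) 129 + \left(24 - 28\right) = 10 \cdot 11 \cdot 129 + \left(24 - 28\right) = 110 \cdot 129 - 4 = 14190 - 4 = 14186$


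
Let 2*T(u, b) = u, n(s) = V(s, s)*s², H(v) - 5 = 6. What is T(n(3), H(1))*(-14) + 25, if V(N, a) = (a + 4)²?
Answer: -3062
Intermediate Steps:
H(v) = 11 (H(v) = 5 + 6 = 11)
V(N, a) = (4 + a)²
n(s) = s²*(4 + s)² (n(s) = (4 + s)²*s² = s²*(4 + s)²)
T(u, b) = u/2
T(n(3), H(1))*(-14) + 25 = ((3²*(4 + 3)²)/2)*(-14) + 25 = ((9*7²)/2)*(-14) + 25 = ((9*49)/2)*(-14) + 25 = ((½)*441)*(-14) + 25 = (441/2)*(-14) + 25 = -3087 + 25 = -3062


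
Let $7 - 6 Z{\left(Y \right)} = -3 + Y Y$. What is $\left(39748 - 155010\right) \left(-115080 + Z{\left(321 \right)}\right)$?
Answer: $\frac{45730832441}{3} \approx 1.5244 \cdot 10^{10}$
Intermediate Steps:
$Z{\left(Y \right)} = \frac{5}{3} - \frac{Y^{2}}{6}$ ($Z{\left(Y \right)} = \frac{7}{6} - \frac{-3 + Y Y}{6} = \frac{7}{6} - \frac{-3 + Y^{2}}{6} = \frac{7}{6} - \left(- \frac{1}{2} + \frac{Y^{2}}{6}\right) = \frac{5}{3} - \frac{Y^{2}}{6}$)
$\left(39748 - 155010\right) \left(-115080 + Z{\left(321 \right)}\right) = \left(39748 - 155010\right) \left(-115080 + \left(\frac{5}{3} - \frac{321^{2}}{6}\right)\right) = - 115262 \left(-115080 + \left(\frac{5}{3} - \frac{34347}{2}\right)\right) = - 115262 \left(-115080 - \frac{103031}{6}\right) = \left(-115262\right) \left(- \frac{793511}{6}\right) = \frac{45730832441}{3}$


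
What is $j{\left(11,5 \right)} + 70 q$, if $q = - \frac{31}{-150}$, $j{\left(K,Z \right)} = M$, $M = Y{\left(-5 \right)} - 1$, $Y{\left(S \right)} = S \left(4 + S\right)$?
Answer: $\frac{277}{15} \approx 18.467$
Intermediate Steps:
$M = 4$ ($M = - 5 \left(4 - 5\right) - 1 = \left(-5\right) \left(-1\right) - 1 = 5 - 1 = 4$)
$j{\left(K,Z \right)} = 4$
$q = \frac{31}{150}$ ($q = \left(-31\right) \left(- \frac{1}{150}\right) = \frac{31}{150} \approx 0.20667$)
$j{\left(11,5 \right)} + 70 q = 4 + 70 \cdot \frac{31}{150} = 4 + \frac{217}{15} = \frac{277}{15}$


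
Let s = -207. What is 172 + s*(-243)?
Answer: 50473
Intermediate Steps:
172 + s*(-243) = 172 - 207*(-243) = 172 + 50301 = 50473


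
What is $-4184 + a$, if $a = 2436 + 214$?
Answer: $-1534$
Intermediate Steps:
$a = 2650$
$-4184 + a = -4184 + 2650 = -1534$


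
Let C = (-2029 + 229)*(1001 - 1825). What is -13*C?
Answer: -19281600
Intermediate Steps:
C = 1483200 (C = -1800*(-824) = 1483200)
-13*C = -13*1483200 = -19281600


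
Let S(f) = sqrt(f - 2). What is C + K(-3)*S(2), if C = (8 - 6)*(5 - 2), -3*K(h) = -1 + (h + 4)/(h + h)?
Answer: 6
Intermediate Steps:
S(f) = sqrt(-2 + f)
K(h) = 1/3 - (4 + h)/(6*h) (K(h) = -(-1 + (h + 4)/(h + h))/3 = -(-1 + (4 + h)/((2*h)))/3 = -(-1 + (4 + h)*(1/(2*h)))/3 = -(-1 + (4 + h)/(2*h))/3 = 1/3 - (4 + h)/(6*h))
C = 6 (C = 2*3 = 6)
C + K(-3)*S(2) = 6 + ((1/6)*(-4 - 3)/(-3))*sqrt(-2 + 2) = 6 + ((1/6)*(-1/3)*(-7))*sqrt(0) = 6 + (7/18)*0 = 6 + 0 = 6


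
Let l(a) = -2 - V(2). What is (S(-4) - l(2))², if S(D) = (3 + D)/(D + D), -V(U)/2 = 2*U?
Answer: 2209/64 ≈ 34.516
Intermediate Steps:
V(U) = -4*U
S(D) = (3 + D)/(2*D) (S(D) = (3 + D)/((2*D)) = (3 + D)*(1/(2*D)) = (3 + D)/(2*D))
l(a) = 6 (l(a) = -2 - (-4)*2 = -2 - 1*(-8) = -2 + 8 = 6)
(S(-4) - l(2))² = ((½)*(3 - 4)/(-4) - 1*6)² = ((½)*(-¼)*(-1) - 6)² = (⅛ - 6)² = (-47/8)² = 2209/64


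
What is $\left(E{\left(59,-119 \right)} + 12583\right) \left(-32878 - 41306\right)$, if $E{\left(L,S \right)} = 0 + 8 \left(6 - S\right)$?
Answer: $-1007641272$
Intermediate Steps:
$E{\left(L,S \right)} = 48 - 8 S$ ($E{\left(L,S \right)} = 0 - \left(-48 + 8 S\right) = 48 - 8 S$)
$\left(E{\left(59,-119 \right)} + 12583\right) \left(-32878 - 41306\right) = \left(\left(48 - -952\right) + 12583\right) \left(-32878 - 41306\right) = \left(\left(48 + 952\right) + 12583\right) \left(-74184\right) = \left(1000 + 12583\right) \left(-74184\right) = 13583 \left(-74184\right) = -1007641272$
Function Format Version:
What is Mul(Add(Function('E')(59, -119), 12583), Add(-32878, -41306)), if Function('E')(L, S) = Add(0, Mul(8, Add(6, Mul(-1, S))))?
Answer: -1007641272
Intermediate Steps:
Function('E')(L, S) = Add(48, Mul(-8, S)) (Function('E')(L, S) = Add(0, Add(48, Mul(-8, S))) = Add(48, Mul(-8, S)))
Mul(Add(Function('E')(59, -119), 12583), Add(-32878, -41306)) = Mul(Add(Add(48, Mul(-8, -119)), 12583), Add(-32878, -41306)) = Mul(Add(Add(48, 952), 12583), -74184) = Mul(Add(1000, 12583), -74184) = Mul(13583, -74184) = -1007641272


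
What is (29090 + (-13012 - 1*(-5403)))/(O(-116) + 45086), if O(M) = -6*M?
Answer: 21481/45782 ≈ 0.46920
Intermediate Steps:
(29090 + (-13012 - 1*(-5403)))/(O(-116) + 45086) = (29090 + (-13012 - 1*(-5403)))/(-6*(-116) + 45086) = (29090 + (-13012 + 5403))/(696 + 45086) = (29090 - 7609)/45782 = 21481*(1/45782) = 21481/45782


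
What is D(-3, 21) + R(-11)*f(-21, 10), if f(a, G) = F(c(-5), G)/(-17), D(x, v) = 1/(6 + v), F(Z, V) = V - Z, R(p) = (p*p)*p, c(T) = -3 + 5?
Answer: 287513/459 ≈ 626.39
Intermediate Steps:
c(T) = 2
R(p) = p³ (R(p) = p²*p = p³)
f(a, G) = 2/17 - G/17 (f(a, G) = (G - 1*2)/(-17) = (G - 2)*(-1/17) = (-2 + G)*(-1/17) = 2/17 - G/17)
D(-3, 21) + R(-11)*f(-21, 10) = 1/(6 + 21) + (-11)³*(2/17 - 1/17*10) = 1/27 - 1331*(2/17 - 10/17) = 1/27 - 1331*(-8/17) = 1/27 + 10648/17 = 287513/459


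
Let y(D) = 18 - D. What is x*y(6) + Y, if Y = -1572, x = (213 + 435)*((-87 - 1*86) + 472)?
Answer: 2323452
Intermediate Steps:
x = 193752 (x = 648*((-87 - 86) + 472) = 648*(-173 + 472) = 648*299 = 193752)
x*y(6) + Y = 193752*(18 - 1*6) - 1572 = 193752*(18 - 6) - 1572 = 193752*12 - 1572 = 2325024 - 1572 = 2323452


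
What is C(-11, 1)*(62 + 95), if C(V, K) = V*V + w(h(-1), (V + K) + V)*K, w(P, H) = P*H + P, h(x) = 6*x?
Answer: 37837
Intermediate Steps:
w(P, H) = P + H*P (w(P, H) = H*P + P = P + H*P)
C(V, K) = V**2 + K*(-6 - 12*V - 6*K) (C(V, K) = V*V + ((6*(-1))*(1 + ((V + K) + V)))*K = V**2 + (-6*(1 + ((K + V) + V)))*K = V**2 + (-6*(1 + (K + 2*V)))*K = V**2 + (-6*(1 + K + 2*V))*K = V**2 + (-6 - 12*V - 6*K)*K = V**2 + K*(-6 - 12*V - 6*K))
C(-11, 1)*(62 + 95) = ((-11)**2 - 6*1*(1 + 1 + 2*(-11)))*(62 + 95) = (121 - 6*1*(1 + 1 - 22))*157 = (121 - 6*1*(-20))*157 = (121 + 120)*157 = 241*157 = 37837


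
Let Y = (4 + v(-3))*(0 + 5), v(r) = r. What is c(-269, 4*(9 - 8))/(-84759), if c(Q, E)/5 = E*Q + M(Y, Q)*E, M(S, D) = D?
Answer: 10760/84759 ≈ 0.12695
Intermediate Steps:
Y = 5 (Y = (4 - 3)*(0 + 5) = 1*5 = 5)
c(Q, E) = 10*E*Q (c(Q, E) = 5*(E*Q + Q*E) = 5*(E*Q + E*Q) = 5*(2*E*Q) = 10*E*Q)
c(-269, 4*(9 - 8))/(-84759) = (10*(4*(9 - 8))*(-269))/(-84759) = (10*(4*1)*(-269))*(-1/84759) = (10*4*(-269))*(-1/84759) = -10760*(-1/84759) = 10760/84759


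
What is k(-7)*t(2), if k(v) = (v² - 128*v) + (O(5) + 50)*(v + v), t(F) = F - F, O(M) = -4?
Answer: 0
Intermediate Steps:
t(F) = 0
k(v) = v² - 36*v (k(v) = (v² - 128*v) + (-4 + 50)*(v + v) = (v² - 128*v) + 46*(2*v) = (v² - 128*v) + 92*v = v² - 36*v)
k(-7)*t(2) = -7*(-36 - 7)*0 = -7*(-43)*0 = 301*0 = 0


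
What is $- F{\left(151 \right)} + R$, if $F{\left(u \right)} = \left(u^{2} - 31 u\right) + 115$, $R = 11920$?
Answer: $-6315$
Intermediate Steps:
$F{\left(u \right)} = 115 + u^{2} - 31 u$
$- F{\left(151 \right)} + R = - (115 + 151^{2} - 4681) + 11920 = - (115 + 22801 - 4681) + 11920 = \left(-1\right) 18235 + 11920 = -18235 + 11920 = -6315$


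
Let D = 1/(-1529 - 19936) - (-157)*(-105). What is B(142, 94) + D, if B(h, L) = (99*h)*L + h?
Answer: 28014164684/21465 ≈ 1.3051e+6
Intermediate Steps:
B(h, L) = h + 99*L*h (B(h, L) = 99*L*h + h = h + 99*L*h)
D = -353850526/21465 (D = 1/(-21465) - 1*16485 = -1/21465 - 16485 = -353850526/21465 ≈ -16485.)
B(142, 94) + D = 142*(1 + 99*94) - 353850526/21465 = 142*(1 + 9306) - 353850526/21465 = 142*9307 - 353850526/21465 = 1321594 - 353850526/21465 = 28014164684/21465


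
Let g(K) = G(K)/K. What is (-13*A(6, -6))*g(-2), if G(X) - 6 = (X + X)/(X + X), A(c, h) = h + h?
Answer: -546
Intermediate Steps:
A(c, h) = 2*h
G(X) = 7 (G(X) = 6 + (X + X)/(X + X) = 6 + (2*X)/((2*X)) = 6 + (2*X)*(1/(2*X)) = 6 + 1 = 7)
g(K) = 7/K
(-13*A(6, -6))*g(-2) = (-26*(-6))*(7/(-2)) = (-13*(-12))*(7*(-½)) = 156*(-7/2) = -546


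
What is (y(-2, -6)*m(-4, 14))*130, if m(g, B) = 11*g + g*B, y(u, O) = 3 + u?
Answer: -13000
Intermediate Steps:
m(g, B) = 11*g + B*g
(y(-2, -6)*m(-4, 14))*130 = ((3 - 2)*(-4*(11 + 14)))*130 = (1*(-4*25))*130 = (1*(-100))*130 = -100*130 = -13000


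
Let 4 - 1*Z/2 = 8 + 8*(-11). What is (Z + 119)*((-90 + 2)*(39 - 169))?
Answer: 3283280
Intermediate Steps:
Z = 168 (Z = 8 - 2*(8 + 8*(-11)) = 8 - 2*(8 - 88) = 8 - 2*(-80) = 8 + 160 = 168)
(Z + 119)*((-90 + 2)*(39 - 169)) = (168 + 119)*((-90 + 2)*(39 - 169)) = 287*(-88*(-130)) = 287*11440 = 3283280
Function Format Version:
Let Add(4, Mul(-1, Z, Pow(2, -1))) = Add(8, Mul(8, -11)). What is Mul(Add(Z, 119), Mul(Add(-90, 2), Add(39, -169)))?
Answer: 3283280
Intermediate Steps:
Z = 168 (Z = Add(8, Mul(-2, Add(8, Mul(8, -11)))) = Add(8, Mul(-2, Add(8, -88))) = Add(8, Mul(-2, -80)) = Add(8, 160) = 168)
Mul(Add(Z, 119), Mul(Add(-90, 2), Add(39, -169))) = Mul(Add(168, 119), Mul(Add(-90, 2), Add(39, -169))) = Mul(287, Mul(-88, -130)) = Mul(287, 11440) = 3283280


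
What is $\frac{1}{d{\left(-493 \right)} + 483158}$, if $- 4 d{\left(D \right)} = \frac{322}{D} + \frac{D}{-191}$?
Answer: $\frac{376652}{181982245469} \approx 2.0697 \cdot 10^{-6}$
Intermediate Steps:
$d{\left(D \right)} = - \frac{161}{2 D} + \frac{D}{764}$ ($d{\left(D \right)} = - \frac{\frac{322}{D} + \frac{D}{-191}}{4} = - \frac{\frac{322}{D} + D \left(- \frac{1}{191}\right)}{4} = - \frac{\frac{322}{D} - \frac{D}{191}}{4} = - \frac{161}{2 D} + \frac{D}{764}$)
$\frac{1}{d{\left(-493 \right)} + 483158} = \frac{1}{\frac{-61502 + \left(-493\right)^{2}}{764 \left(-493\right)} + 483158} = \frac{1}{\frac{1}{764} \left(- \frac{1}{493}\right) \left(-61502 + 243049\right) + 483158} = \frac{1}{\frac{1}{764} \left(- \frac{1}{493}\right) 181547 + 483158} = \frac{1}{- \frac{181547}{376652} + 483158} = \frac{1}{\frac{181982245469}{376652}} = \frac{376652}{181982245469}$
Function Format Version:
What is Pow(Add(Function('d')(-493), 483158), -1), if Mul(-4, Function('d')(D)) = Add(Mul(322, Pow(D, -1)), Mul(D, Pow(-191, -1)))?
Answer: Rational(376652, 181982245469) ≈ 2.0697e-6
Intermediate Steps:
Function('d')(D) = Add(Mul(Rational(-161, 2), Pow(D, -1)), Mul(Rational(1, 764), D)) (Function('d')(D) = Mul(Rational(-1, 4), Add(Mul(322, Pow(D, -1)), Mul(D, Pow(-191, -1)))) = Mul(Rational(-1, 4), Add(Mul(322, Pow(D, -1)), Mul(D, Rational(-1, 191)))) = Mul(Rational(-1, 4), Add(Mul(322, Pow(D, -1)), Mul(Rational(-1, 191), D))) = Add(Mul(Rational(-161, 2), Pow(D, -1)), Mul(Rational(1, 764), D)))
Pow(Add(Function('d')(-493), 483158), -1) = Pow(Add(Mul(Rational(1, 764), Pow(-493, -1), Add(-61502, Pow(-493, 2))), 483158), -1) = Pow(Add(Mul(Rational(1, 764), Rational(-1, 493), Add(-61502, 243049)), 483158), -1) = Pow(Add(Mul(Rational(1, 764), Rational(-1, 493), 181547), 483158), -1) = Pow(Add(Rational(-181547, 376652), 483158), -1) = Pow(Rational(181982245469, 376652), -1) = Rational(376652, 181982245469)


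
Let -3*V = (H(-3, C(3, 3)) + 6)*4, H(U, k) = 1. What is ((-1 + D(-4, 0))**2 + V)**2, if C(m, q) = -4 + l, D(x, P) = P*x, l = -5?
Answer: 625/9 ≈ 69.444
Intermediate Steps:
C(m, q) = -9 (C(m, q) = -4 - 5 = -9)
V = -28/3 (V = -(1 + 6)*4/3 = -7*4/3 = -1/3*28 = -28/3 ≈ -9.3333)
((-1 + D(-4, 0))**2 + V)**2 = ((-1 + 0*(-4))**2 - 28/3)**2 = ((-1 + 0)**2 - 28/3)**2 = ((-1)**2 - 28/3)**2 = (1 - 28/3)**2 = (-25/3)**2 = 625/9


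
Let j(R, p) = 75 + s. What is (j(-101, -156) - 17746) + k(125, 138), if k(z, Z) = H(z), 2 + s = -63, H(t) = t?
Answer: -17611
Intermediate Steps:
s = -65 (s = -2 - 63 = -65)
j(R, p) = 10 (j(R, p) = 75 - 65 = 10)
k(z, Z) = z
(j(-101, -156) - 17746) + k(125, 138) = (10 - 17746) + 125 = -17736 + 125 = -17611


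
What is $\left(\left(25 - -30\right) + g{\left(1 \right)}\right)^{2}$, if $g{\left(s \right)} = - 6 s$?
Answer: $2401$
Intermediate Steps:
$\left(\left(25 - -30\right) + g{\left(1 \right)}\right)^{2} = \left(\left(25 - -30\right) - 6\right)^{2} = \left(\left(25 + 30\right) - 6\right)^{2} = \left(55 - 6\right)^{2} = 49^{2} = 2401$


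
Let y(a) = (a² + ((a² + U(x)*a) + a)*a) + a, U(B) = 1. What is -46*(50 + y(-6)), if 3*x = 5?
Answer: 2944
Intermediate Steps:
x = 5/3 (x = (⅓)*5 = 5/3 ≈ 1.6667)
y(a) = a + a² + a*(a² + 2*a) (y(a) = (a² + ((a² + 1*a) + a)*a) + a = (a² + ((a² + a) + a)*a) + a = (a² + ((a + a²) + a)*a) + a = (a² + (a² + 2*a)*a) + a = (a² + a*(a² + 2*a)) + a = a + a² + a*(a² + 2*a))
-46*(50 + y(-6)) = -46*(50 - 6*(1 + (-6)² + 3*(-6))) = -46*(50 - 6*(1 + 36 - 18)) = -46*(50 - 6*19) = -46*(50 - 114) = -46*(-64) = 2944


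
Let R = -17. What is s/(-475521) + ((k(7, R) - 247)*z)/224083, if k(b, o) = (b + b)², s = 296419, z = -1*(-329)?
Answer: -74401225636/106556172243 ≈ -0.69823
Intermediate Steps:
z = 329
k(b, o) = 4*b² (k(b, o) = (2*b)² = 4*b²)
s/(-475521) + ((k(7, R) - 247)*z)/224083 = 296419/(-475521) + ((4*7² - 247)*329)/224083 = 296419*(-1/475521) + ((4*49 - 247)*329)*(1/224083) = -296419/475521 + ((196 - 247)*329)*(1/224083) = -296419/475521 - 51*329*(1/224083) = -296419/475521 - 16779*1/224083 = -296419/475521 - 16779/224083 = -74401225636/106556172243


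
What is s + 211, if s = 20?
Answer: 231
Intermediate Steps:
s + 211 = 20 + 211 = 231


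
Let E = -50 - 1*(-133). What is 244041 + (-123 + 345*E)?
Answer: 272553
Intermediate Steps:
E = 83 (E = -50 + 133 = 83)
244041 + (-123 + 345*E) = 244041 + (-123 + 345*83) = 244041 + (-123 + 28635) = 244041 + 28512 = 272553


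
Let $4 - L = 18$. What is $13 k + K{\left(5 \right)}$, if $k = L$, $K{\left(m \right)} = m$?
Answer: $-177$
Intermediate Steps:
$L = -14$ ($L = 4 - 18 = -14$)
$k = -14$
$13 k + K{\left(5 \right)} = 13 \left(-14\right) + 5 = -182 + 5 = -177$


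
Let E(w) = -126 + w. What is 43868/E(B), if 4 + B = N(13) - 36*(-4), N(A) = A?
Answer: 43868/27 ≈ 1624.7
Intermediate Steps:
B = 153 (B = -4 + (13 - 36*(-4)) = -4 + (13 + 144) = -4 + 157 = 153)
43868/E(B) = 43868/(-126 + 153) = 43868/27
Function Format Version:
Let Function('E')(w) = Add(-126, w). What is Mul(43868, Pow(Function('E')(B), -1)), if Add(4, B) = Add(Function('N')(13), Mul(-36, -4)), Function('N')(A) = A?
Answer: Rational(43868, 27) ≈ 1624.7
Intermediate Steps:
B = 153 (B = Add(-4, Add(13, Mul(-36, -4))) = Add(-4, Add(13, 144)) = Add(-4, 157) = 153)
Mul(43868, Pow(Function('E')(B), -1)) = Mul(43868, Pow(Add(-126, 153), -1)) = Mul(43868, Pow(27, -1)) = Mul(43868, Rational(1, 27)) = Rational(43868, 27)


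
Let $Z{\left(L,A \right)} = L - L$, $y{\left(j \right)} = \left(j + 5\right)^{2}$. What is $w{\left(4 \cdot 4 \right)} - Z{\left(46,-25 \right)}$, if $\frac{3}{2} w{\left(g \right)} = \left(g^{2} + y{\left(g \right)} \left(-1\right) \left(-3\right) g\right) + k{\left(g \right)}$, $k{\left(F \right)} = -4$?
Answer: $14280$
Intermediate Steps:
$y{\left(j \right)} = \left(5 + j\right)^{2}$
$Z{\left(L,A \right)} = 0$
$w{\left(g \right)} = - \frac{8}{3} + \frac{2 g^{2}}{3} + 2 g \left(5 + g\right)^{2}$ ($w{\left(g \right)} = \frac{2 \left(\left(g^{2} + \left(5 + g\right)^{2} \left(-1\right) \left(-3\right) g\right) - 4\right)}{3} = \frac{2 \left(\left(g^{2} + - \left(5 + g\right)^{2} \left(-3\right) g\right) - 4\right)}{3} = \frac{2 \left(\left(g^{2} + 3 \left(5 + g\right)^{2} g\right) - 4\right)}{3} = \frac{2 \left(\left(g^{2} + 3 g \left(5 + g\right)^{2}\right) - 4\right)}{3} = \frac{2 \left(-4 + g^{2} + 3 g \left(5 + g\right)^{2}\right)}{3} = - \frac{8}{3} + \frac{2 g^{2}}{3} + 2 g \left(5 + g\right)^{2}$)
$w{\left(4 \cdot 4 \right)} - Z{\left(46,-25 \right)} = \left(- \frac{8}{3} + \frac{2 \left(4 \cdot 4\right)^{2}}{3} + 2 \cdot 4 \cdot 4 \left(5 + 4 \cdot 4\right)^{2}\right) - 0 = \left(- \frac{8}{3} + \frac{2 \cdot 16^{2}}{3} + 2 \cdot 16 \left(5 + 16\right)^{2}\right) + 0 = \left(- \frac{8}{3} + \frac{2}{3} \cdot 256 + 2 \cdot 16 \cdot 21^{2}\right) + 0 = \left(- \frac{8}{3} + \frac{512}{3} + 2 \cdot 16 \cdot 441\right) + 0 = \left(- \frac{8}{3} + \frac{512}{3} + 14112\right) + 0 = 14280 + 0 = 14280$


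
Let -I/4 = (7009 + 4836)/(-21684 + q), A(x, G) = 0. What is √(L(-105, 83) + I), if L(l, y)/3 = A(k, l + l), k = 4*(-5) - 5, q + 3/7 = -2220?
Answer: 2*√48007785/9843 ≈ 1.4079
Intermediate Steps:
q = -15543/7 (q = -3/7 - 2220 = -15543/7 ≈ -2220.4)
k = -25 (k = -20 - 5 = -25)
L(l, y) = 0 (L(l, y) = 3*0 = 0)
I = 331660/167331 (I = -4*(7009 + 4836)/(-21684 - 15543/7) = -47380/(-167331/7) = -47380*(-7)/167331 = -4*(-82915/167331) = 331660/167331 ≈ 1.9821)
√(L(-105, 83) + I) = √(0 + 331660/167331) = √(331660/167331) = 2*√48007785/9843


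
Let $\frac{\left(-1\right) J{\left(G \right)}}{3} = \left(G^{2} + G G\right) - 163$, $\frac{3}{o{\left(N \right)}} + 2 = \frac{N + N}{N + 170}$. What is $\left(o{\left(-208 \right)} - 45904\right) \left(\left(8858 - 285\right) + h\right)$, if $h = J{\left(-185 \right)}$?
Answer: $\frac{765878775712}{85} \approx 9.0103 \cdot 10^{9}$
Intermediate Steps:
$o{\left(N \right)} = \frac{3}{-2 + \frac{2 N}{170 + N}}$ ($o{\left(N \right)} = \frac{3}{-2 + \frac{N + N}{N + 170}} = \frac{3}{-2 + \frac{2 N}{170 + N}}$)
$J{\left(G \right)} = 489 - 6 G^{2}$ ($J{\left(G \right)} = - 3 \left(\left(G^{2} + G G\right) - 163\right) = - 3 \left(\left(G^{2} + G^{2}\right) - 163\right) = - 3 \left(2 G^{2} - 163\right) = - 3 \left(-163 + 2 G^{2}\right) = 489 - 6 G^{2}$)
$h = -204861$ ($h = 489 - 6 \left(-185\right)^{2} = 489 - 205350 = -204861$)
$\left(o{\left(-208 \right)} - 45904\right) \left(\left(8858 - 285\right) + h\right) = \left(\left(- \frac{3}{2} - - \frac{156}{85}\right) - 45904\right) \left(\left(8858 - 285\right) - 204861\right) = \left(\left(- \frac{3}{2} + \frac{156}{85}\right) - 45904\right) \left(8573 - 204861\right) = \left(\frac{57}{170} - 45904\right) \left(-196288\right) = \left(- \frac{7803623}{170}\right) \left(-196288\right) = \frac{765878775712}{85}$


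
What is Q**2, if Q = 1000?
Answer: 1000000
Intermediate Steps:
Q**2 = 1000**2 = 1000000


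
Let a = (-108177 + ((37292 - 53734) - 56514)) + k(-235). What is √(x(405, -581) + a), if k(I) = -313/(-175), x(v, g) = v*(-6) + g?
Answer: 3*I*√25063801/35 ≈ 429.12*I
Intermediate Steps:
x(v, g) = g - 6*v (x(v, g) = -6*v + g = g - 6*v)
k(I) = 313/175 (k(I) = -313*(-1/175) = 313/175)
a = -31697962/175 (a = (-108177 + ((37292 - 53734) - 56514)) + 313/175 = (-108177 + (-16442 - 56514)) + 313/175 = (-108177 - 72956) + 313/175 = -181133 + 313/175 = -31697962/175 ≈ -1.8113e+5)
√(x(405, -581) + a) = √((-581 - 6*405) - 31697962/175) = √((-581 - 2430) - 31697962/175) = √(-3011 - 31697962/175) = √(-32224887/175) = 3*I*√25063801/35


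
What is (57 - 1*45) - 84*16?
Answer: -1332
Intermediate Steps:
(57 - 1*45) - 84*16 = (57 - 45) - 14*96 = 12 - 1344 = -1332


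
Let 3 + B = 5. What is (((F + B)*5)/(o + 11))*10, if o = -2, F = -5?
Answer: -50/3 ≈ -16.667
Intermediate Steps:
B = 2 (B = -3 + 5 = 2)
(((F + B)*5)/(o + 11))*10 = (((-5 + 2)*5)/(-2 + 11))*10 = ((-3*5)/9)*10 = ((⅑)*(-15))*10 = -5/3*10 = -50/3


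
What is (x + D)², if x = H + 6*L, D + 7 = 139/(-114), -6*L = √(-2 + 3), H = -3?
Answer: 1940449/12996 ≈ 149.31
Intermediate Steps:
L = -⅙ (L = -√(-2 + 3)/6 = -√1/6 = -⅙*1 = -⅙ ≈ -0.16667)
D = -937/114 (D = -7 + 139/(-114) = -7 + 139*(-1/114) = -7 - 139/114 = -937/114 ≈ -8.2193)
x = -4 (x = -3 + 6*(-⅙) = -3 - 1 = -4)
(x + D)² = (-4 - 937/114)² = (-1393/114)² = 1940449/12996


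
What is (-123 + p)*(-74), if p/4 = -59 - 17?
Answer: 31598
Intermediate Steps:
p = -304 (p = 4*(-59 - 17) = 4*(-76) = -304)
(-123 + p)*(-74) = (-123 - 304)*(-74) = -427*(-74) = 31598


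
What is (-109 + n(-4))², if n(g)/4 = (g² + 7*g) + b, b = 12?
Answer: 11881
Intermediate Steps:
n(g) = 48 + 4*g² + 28*g (n(g) = 4*((g² + 7*g) + 12) = 4*(12 + g² + 7*g) = 48 + 4*g² + 28*g)
(-109 + n(-4))² = (-109 + (48 + 4*(-4)² + 28*(-4)))² = (-109 + (48 + 4*16 - 112))² = (-109 + (48 + 64 - 112))² = (-109 + 0)² = (-109)² = 11881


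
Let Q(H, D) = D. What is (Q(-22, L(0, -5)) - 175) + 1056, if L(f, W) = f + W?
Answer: 876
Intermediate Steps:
L(f, W) = W + f
(Q(-22, L(0, -5)) - 175) + 1056 = ((-5 + 0) - 175) + 1056 = (-5 - 175) + 1056 = -180 + 1056 = 876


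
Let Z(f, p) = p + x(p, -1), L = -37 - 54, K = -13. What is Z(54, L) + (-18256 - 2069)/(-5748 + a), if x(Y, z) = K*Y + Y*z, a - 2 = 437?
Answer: 6300872/5309 ≈ 1186.8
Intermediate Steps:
a = 439 (a = 2 + 437 = 439)
x(Y, z) = -13*Y + Y*z
L = -91
Z(f, p) = -13*p (Z(f, p) = p + p*(-13 - 1) = p + p*(-14) = p - 14*p = -13*p)
Z(54, L) + (-18256 - 2069)/(-5748 + a) = -13*(-91) + (-18256 - 2069)/(-5748 + 439) = 1183 - 20325/(-5309) = 1183 - 20325*(-1/5309) = 1183 + 20325/5309 = 6300872/5309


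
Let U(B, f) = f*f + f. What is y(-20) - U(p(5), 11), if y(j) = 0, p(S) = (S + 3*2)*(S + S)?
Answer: -132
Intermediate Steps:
p(S) = 2*S*(6 + S) (p(S) = (S + 6)*(2*S) = (6 + S)*(2*S) = 2*S*(6 + S))
U(B, f) = f + f² (U(B, f) = f² + f = f + f²)
y(-20) - U(p(5), 11) = 0 - 11*(1 + 11) = 0 - 11*12 = 0 - 1*132 = 0 - 132 = -132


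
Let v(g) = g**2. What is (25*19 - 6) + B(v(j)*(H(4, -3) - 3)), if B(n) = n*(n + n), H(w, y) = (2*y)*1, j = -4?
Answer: 41941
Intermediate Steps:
H(w, y) = 2*y
B(n) = 2*n**2 (B(n) = n*(2*n) = 2*n**2)
(25*19 - 6) + B(v(j)*(H(4, -3) - 3)) = (25*19 - 6) + 2*((-4)**2*(2*(-3) - 3))**2 = (475 - 6) + 2*(16*(-6 - 3))**2 = 469 + 2*(16*(-9))**2 = 469 + 2*(-144)**2 = 469 + 2*20736 = 469 + 41472 = 41941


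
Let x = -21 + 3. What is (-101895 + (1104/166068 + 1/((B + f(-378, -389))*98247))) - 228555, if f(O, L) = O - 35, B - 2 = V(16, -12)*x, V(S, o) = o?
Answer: -29204051887152803/88376615145 ≈ -3.3045e+5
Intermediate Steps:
x = -18
B = 218 (B = 2 - 12*(-18) = 2 + 216 = 218)
f(O, L) = -35 + O
(-101895 + (1104/166068 + 1/((B + f(-378, -389))*98247))) - 228555 = (-101895 + (1104/166068 + 1/((218 + (-35 - 378))*98247))) - 228555 = (-101895 + (1104*(1/166068) + (1/98247)/(218 - 413))) - 228555 = (-101895 + (92/13839 + (1/98247)/(-195))) - 228555 = (-101895 + (92/13839 - 1/195*1/98247)) - 228555 = (-101895 + (92/13839 - 1/19158165)) - 228555 = (-101895 + 587512447/88376615145) - 228555 = -9005134612687328/88376615145 - 228555 = -29204051887152803/88376615145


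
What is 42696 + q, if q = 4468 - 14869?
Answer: 32295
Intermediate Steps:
q = -10401
42696 + q = 42696 - 10401 = 32295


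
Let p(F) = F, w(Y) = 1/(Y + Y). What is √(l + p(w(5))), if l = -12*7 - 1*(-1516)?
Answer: √143210/10 ≈ 37.843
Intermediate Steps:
w(Y) = 1/(2*Y)
l = 1432 (l = -84 + 1516 = 1432)
√(l + p(w(5))) = √(1432 + (½)/5) = √(1432 + (½)*(⅕)) = √(1432 + ⅒) = √(14321/10) = √143210/10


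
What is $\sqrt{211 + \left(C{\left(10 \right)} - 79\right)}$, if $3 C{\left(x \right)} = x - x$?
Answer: $2 \sqrt{33} \approx 11.489$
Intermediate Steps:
$C{\left(x \right)} = 0$ ($C{\left(x \right)} = \frac{x - x}{3} = \frac{1}{3} \cdot 0 = 0$)
$\sqrt{211 + \left(C{\left(10 \right)} - 79\right)} = \sqrt{211 + \left(0 - 79\right)} = \sqrt{211 - 79} = \sqrt{132} = 2 \sqrt{33}$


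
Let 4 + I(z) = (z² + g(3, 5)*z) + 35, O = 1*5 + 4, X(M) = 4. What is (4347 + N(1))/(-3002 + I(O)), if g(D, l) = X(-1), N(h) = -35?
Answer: -2156/1427 ≈ -1.5109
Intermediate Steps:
g(D, l) = 4
O = 9 (O = 5 + 4 = 9)
I(z) = 31 + z² + 4*z (I(z) = -4 + ((z² + 4*z) + 35) = -4 + (35 + z² + 4*z) = 31 + z² + 4*z)
(4347 + N(1))/(-3002 + I(O)) = (4347 - 35)/(-3002 + (31 + 9² + 4*9)) = 4312/(-3002 + (31 + 81 + 36)) = 4312/(-3002 + 148) = 4312/(-2854) = 4312*(-1/2854) = -2156/1427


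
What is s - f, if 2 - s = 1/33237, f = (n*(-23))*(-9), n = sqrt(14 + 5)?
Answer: 66473/33237 - 207*sqrt(19) ≈ -900.29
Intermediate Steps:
n = sqrt(19) ≈ 4.3589
f = 207*sqrt(19) (f = (sqrt(19)*(-23))*(-9) = -23*sqrt(19)*(-9) = 207*sqrt(19) ≈ 902.29)
s = 66473/33237 (s = 2 - 1/33237 = 66473/33237 ≈ 2.0000)
s - f = 66473/33237 - 207*sqrt(19)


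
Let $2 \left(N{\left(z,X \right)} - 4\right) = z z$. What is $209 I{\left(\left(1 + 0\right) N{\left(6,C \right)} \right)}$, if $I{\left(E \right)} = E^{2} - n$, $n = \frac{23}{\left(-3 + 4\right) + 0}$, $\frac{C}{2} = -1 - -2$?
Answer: $96349$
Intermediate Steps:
$C = 2$ ($C = 2 \left(-1 - -2\right) = 2 \left(-1 + 2\right) = 2 \cdot 1 = 2$)
$N{\left(z,X \right)} = 4 + \frac{z^{2}}{2}$ ($N{\left(z,X \right)} = 4 + \frac{z z}{2} = 4 + \frac{z^{2}}{2}$)
$n = 23$ ($n = \frac{23}{1 + 0} = \frac{23}{1} = 23 \cdot 1 = 23$)
$I{\left(E \right)} = -23 + E^{2}$ ($I{\left(E \right)} = E^{2} - 23 = -23 + E^{2}$)
$209 I{\left(\left(1 + 0\right) N{\left(6,C \right)} \right)} = 209 \left(-23 + \left(\left(1 + 0\right) \left(4 + \frac{6^{2}}{2}\right)\right)^{2}\right) = 209 \left(-23 + \left(1 \left(4 + \frac{1}{2} \cdot 36\right)\right)^{2}\right) = 209 \left(-23 + \left(1 \left(4 + 18\right)\right)^{2}\right) = 209 \left(-23 + \left(1 \cdot 22\right)^{2}\right) = 209 \left(-23 + 22^{2}\right) = 209 \left(-23 + 484\right) = 209 \cdot 461 = 96349$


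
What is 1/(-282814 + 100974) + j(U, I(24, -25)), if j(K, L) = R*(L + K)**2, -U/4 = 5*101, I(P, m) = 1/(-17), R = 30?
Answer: 6433340713710911/52551760 ≈ 1.2242e+8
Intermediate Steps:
I(P, m) = -1/17
U = -2020 (U = -20*101 = -4*505 = -2020)
j(K, L) = 30*(K + L)**2 (j(K, L) = 30*(L + K)**2 = 30*(K + L)**2)
1/(-282814 + 100974) + j(U, I(24, -25)) = 1/(-282814 + 100974) + 30*(-2020 - 1/17)**2 = 1/(-181840) + 30*(-34341/17)**2 = -1/181840 + 30*(1179304281/289) = -1/181840 + 35379128430/289 = 6433340713710911/52551760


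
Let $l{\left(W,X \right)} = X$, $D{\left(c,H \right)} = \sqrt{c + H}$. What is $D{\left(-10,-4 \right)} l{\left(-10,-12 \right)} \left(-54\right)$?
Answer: $648 i \sqrt{14} \approx 2424.6 i$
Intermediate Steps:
$D{\left(c,H \right)} = \sqrt{H + c}$
$D{\left(-10,-4 \right)} l{\left(-10,-12 \right)} \left(-54\right) = \sqrt{-4 - 10} \left(-12\right) \left(-54\right) = \sqrt{-14} \left(-12\right) \left(-54\right) = i \sqrt{14} \left(-12\right) \left(-54\right) = - 12 i \sqrt{14} \left(-54\right) = 648 i \sqrt{14}$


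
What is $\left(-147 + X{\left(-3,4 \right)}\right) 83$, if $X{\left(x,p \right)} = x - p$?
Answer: $-12782$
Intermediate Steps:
$\left(-147 + X{\left(-3,4 \right)}\right) 83 = \left(-147 - 7\right) 83 = \left(-154\right) 83 = -12782$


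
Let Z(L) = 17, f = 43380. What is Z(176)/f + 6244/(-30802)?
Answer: -135170543/668095380 ≈ -0.20232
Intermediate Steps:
Z(176)/f + 6244/(-30802) = 17/43380 + 6244/(-30802) = 17*(1/43380) + 6244*(-1/30802) = 17/43380 - 3122/15401 = -135170543/668095380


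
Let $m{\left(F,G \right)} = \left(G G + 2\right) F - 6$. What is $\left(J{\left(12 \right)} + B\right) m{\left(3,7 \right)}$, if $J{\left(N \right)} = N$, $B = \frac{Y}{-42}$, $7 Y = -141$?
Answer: $\frac{3669}{2} \approx 1834.5$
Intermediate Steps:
$Y = - \frac{141}{7}$ ($Y = \frac{1}{7} \left(-141\right) = - \frac{141}{7} \approx -20.143$)
$B = \frac{47}{98}$ ($B = - \frac{141}{7 \left(-42\right)} = \left(- \frac{141}{7}\right) \left(- \frac{1}{42}\right) = \frac{47}{98} \approx 0.47959$)
$m{\left(F,G \right)} = -6 + F \left(2 + G^{2}\right)$ ($m{\left(F,G \right)} = \left(G^{2} + 2\right) F - 6 = \left(2 + G^{2}\right) F - 6 = F \left(2 + G^{2}\right) - 6 = -6 + F \left(2 + G^{2}\right)$)
$\left(J{\left(12 \right)} + B\right) m{\left(3,7 \right)} = \left(12 + \frac{47}{98}\right) \left(-6 + 2 \cdot 3 + 3 \cdot 7^{2}\right) = \frac{1223 \left(-6 + 6 + 3 \cdot 49\right)}{98} = \frac{1223 \left(-6 + 6 + 147\right)}{98} = \frac{1223}{98} \cdot 147 = \frac{3669}{2}$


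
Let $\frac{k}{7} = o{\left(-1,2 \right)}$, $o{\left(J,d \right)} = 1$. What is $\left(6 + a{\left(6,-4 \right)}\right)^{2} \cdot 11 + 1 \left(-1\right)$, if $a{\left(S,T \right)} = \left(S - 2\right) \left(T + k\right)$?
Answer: $3563$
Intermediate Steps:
$k = 7$ ($k = 7 \cdot 1 = 7$)
$a{\left(S,T \right)} = \left(-2 + S\right) \left(7 + T\right)$ ($a{\left(S,T \right)} = \left(S - 2\right) \left(T + 7\right) = \left(-2 + S\right) \left(7 + T\right)$)
$\left(6 + a{\left(6,-4 \right)}\right)^{2} \cdot 11 + 1 \left(-1\right) = \left(6 + \left(-14 - -8 + 7 \cdot 6 + 6 \left(-4\right)\right)\right)^{2} \cdot 11 + 1 \left(-1\right) = \left(6 + \left(-14 + 8 + 42 - 24\right)\right)^{2} \cdot 11 - 1 = \left(6 + 12\right)^{2} \cdot 11 - 1 = 18^{2} \cdot 11 - 1 = 324 \cdot 11 - 1 = 3564 - 1 = 3563$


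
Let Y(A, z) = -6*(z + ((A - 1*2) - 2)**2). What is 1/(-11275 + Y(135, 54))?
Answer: -1/114565 ≈ -8.7287e-6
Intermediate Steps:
Y(A, z) = -6*z - 6*(-4 + A)**2 (Y(A, z) = -6*(z + ((A - 2) - 2)**2) = -6*(z + ((-2 + A) - 2)**2) = -6*(z + (-4 + A)**2) = -6*z - 6*(-4 + A)**2)
1/(-11275 + Y(135, 54)) = 1/(-11275 + (-6*54 - 6*(-4 + 135)**2)) = 1/(-11275 + (-324 - 6*131**2)) = 1/(-11275 + (-324 - 6*17161)) = 1/(-11275 + (-324 - 102966)) = 1/(-11275 - 103290) = 1/(-114565) = -1/114565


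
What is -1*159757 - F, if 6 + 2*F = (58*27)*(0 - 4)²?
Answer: -172282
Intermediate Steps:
F = 12525 (F = -3 + ((58*27)*(0 - 4)²)/2 = -3 + (1566*(-4)²)/2 = -3 + (1566*16)/2 = -3 + (½)*25056 = -3 + 12528 = 12525)
-1*159757 - F = -1*159757 - 1*12525 = -159757 - 12525 = -172282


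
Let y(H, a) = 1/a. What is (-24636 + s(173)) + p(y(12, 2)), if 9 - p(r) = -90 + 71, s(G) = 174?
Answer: -24434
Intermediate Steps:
p(r) = 28 (p(r) = 9 - (-90 + 71) = 9 - 1*(-19) = 9 + 19 = 28)
(-24636 + s(173)) + p(y(12, 2)) = (-24636 + 174) + 28 = -24462 + 28 = -24434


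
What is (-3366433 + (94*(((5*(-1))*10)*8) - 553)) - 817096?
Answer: -4221682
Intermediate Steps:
(-3366433 + (94*(((5*(-1))*10)*8) - 553)) - 817096 = (-3366433 + (94*(-5*10*8) - 553)) - 817096 = (-3366433 + (94*(-50*8) - 553)) - 817096 = (-3366433 + (94*(-400) - 553)) - 817096 = (-3366433 + (-37600 - 553)) - 817096 = (-3366433 - 38153) - 817096 = -3404586 - 817096 = -4221682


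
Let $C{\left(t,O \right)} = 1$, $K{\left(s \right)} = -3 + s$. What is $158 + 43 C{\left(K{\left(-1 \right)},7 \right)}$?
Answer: $201$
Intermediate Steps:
$158 + 43 C{\left(K{\left(-1 \right)},7 \right)} = 158 + 43 \cdot 1 = 158 + 43 = 201$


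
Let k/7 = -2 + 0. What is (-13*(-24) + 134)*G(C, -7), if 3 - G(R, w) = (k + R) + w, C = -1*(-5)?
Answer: 8474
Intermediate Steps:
k = -14 (k = 7*(-2 + 0) = 7*(-2) = -14)
C = 5
G(R, w) = 17 - R - w (G(R, w) = 3 - ((-14 + R) + w) = 3 - (-14 + R + w) = 3 + (14 - R - w) = 17 - R - w)
(-13*(-24) + 134)*G(C, -7) = (-13*(-24) + 134)*(17 - 1*5 - 1*(-7)) = (312 + 134)*(17 - 5 + 7) = 446*19 = 8474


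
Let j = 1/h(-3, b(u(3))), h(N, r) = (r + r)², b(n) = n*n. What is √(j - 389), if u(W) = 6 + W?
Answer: I*√10208915/162 ≈ 19.723*I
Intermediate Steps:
b(n) = n²
h(N, r) = 4*r² (h(N, r) = (2*r)² = 4*r²)
j = 1/26244 (j = 1/(4*((6 + 3)²)²) = 1/(4*(9²)²) = 1/(4*81²) = 1/(4*6561) = 1/26244 ≈ 3.8104e-5)
√(j - 389) = √(1/26244 - 389) = √(-10208915/26244) = I*√10208915/162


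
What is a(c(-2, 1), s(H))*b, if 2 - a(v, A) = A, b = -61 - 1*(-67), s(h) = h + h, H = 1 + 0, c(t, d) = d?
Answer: 0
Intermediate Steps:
H = 1
s(h) = 2*h
b = 6 (b = -61 + 67 = 6)
a(v, A) = 2 - A
a(c(-2, 1), s(H))*b = (2 - 2)*6 = 0*6 = 0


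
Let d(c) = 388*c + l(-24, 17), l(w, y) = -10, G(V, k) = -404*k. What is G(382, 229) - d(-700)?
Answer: 179094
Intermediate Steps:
d(c) = -10 + 388*c (d(c) = 388*c - 10 = -10 + 388*c)
G(382, 229) - d(-700) = -404*229 - (-10 + 388*(-700)) = -92516 - (-10 - 271600) = -92516 - 1*(-271610) = -92516 + 271610 = 179094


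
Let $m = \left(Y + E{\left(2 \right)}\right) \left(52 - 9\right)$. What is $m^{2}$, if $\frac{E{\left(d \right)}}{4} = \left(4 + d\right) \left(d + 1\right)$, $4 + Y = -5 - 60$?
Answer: $16641$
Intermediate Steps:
$Y = -69$ ($Y = -4 - 65 = -69$)
$E{\left(d \right)} = 4 \left(1 + d\right) \left(4 + d\right)$ ($E{\left(d \right)} = 4 \left(4 + d\right) \left(d + 1\right) = 4 \left(4 + d\right) \left(1 + d\right) = 4 \left(1 + d\right) \left(4 + d\right)$)
$m = 129$ ($m = \left(-69 + \left(16 + 4 \cdot 2^{2} + 20 \cdot 2\right)\right) \left(52 - 9\right) = \left(-69 + \left(16 + 4 \cdot 4 + 40\right)\right) 43 = \left(-69 + \left(16 + 16 + 40\right)\right) 43 = \left(-69 + 72\right) 43 = 3 \cdot 43 = 129$)
$m^{2} = 129^{2} = 16641$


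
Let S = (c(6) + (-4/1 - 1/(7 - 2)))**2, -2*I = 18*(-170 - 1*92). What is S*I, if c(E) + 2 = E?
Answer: 2358/25 ≈ 94.320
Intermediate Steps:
c(E) = -2 + E
I = 2358 (I = -9*(-170 - 1*92) = -9*(-170 - 92) = -9*(-262) = -1/2*(-4716) = 2358)
S = 1/25 (S = ((-2 + 6) + (-4/1 - 1/(7 - 2)))**2 = (4 + (-4*1 - 1/5))**2 = (4 + (-4 - 1*1/5))**2 = (4 + (-4 - 1/5))**2 = (4 - 21/5)**2 = (-1/5)**2 = 1/25 ≈ 0.040000)
S*I = (1/25)*2358 = 2358/25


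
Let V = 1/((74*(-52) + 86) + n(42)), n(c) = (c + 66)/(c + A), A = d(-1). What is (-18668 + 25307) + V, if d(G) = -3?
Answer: 324447917/48870 ≈ 6639.0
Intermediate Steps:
A = -3
n(c) = (66 + c)/(-3 + c) (n(c) = (c + 66)/(c - 3) = (66 + c)/(-3 + c))
V = -13/48870 (V = 1/((74*(-52) + 86) + (66 + 42)/(-3 + 42)) = 1/((-3848 + 86) + 108/39) = 1/(-3762 + (1/39)*108) = 1/(-3762 + 36/13) = 1/(-48870/13) = -13/48870 ≈ -0.00026601)
(-18668 + 25307) + V = (-18668 + 25307) - 13/48870 = 6639 - 13/48870 = 324447917/48870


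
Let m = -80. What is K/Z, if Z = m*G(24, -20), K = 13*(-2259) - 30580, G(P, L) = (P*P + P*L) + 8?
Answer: 59947/8320 ≈ 7.2052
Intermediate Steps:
G(P, L) = 8 + P² + L*P (G(P, L) = (P² + L*P) + 8 = 8 + P² + L*P)
K = -59947 (K = -29367 - 30580 = -59947)
Z = -8320 (Z = -80*(8 + 24² - 20*24) = -80*(8 + 576 - 480) = -80*104 = -8320)
K/Z = -59947/(-8320) = -59947*(-1/8320) = 59947/8320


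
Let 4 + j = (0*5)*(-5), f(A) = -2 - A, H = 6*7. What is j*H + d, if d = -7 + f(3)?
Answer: -180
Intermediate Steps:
H = 42
d = -12 (d = -7 + (-2 - 1*3) = -7 + (-2 - 3) = -7 - 5 = -12)
j = -4 (j = -4 + (0*5)*(-5) = -4 + 0*(-5) = -4 + 0 = -4)
j*H + d = -4*42 - 12 = -168 - 12 = -180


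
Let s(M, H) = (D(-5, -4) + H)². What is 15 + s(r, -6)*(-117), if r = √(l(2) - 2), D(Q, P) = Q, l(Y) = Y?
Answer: -14142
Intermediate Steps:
r = 0 (r = √(2 - 2) = √0 = 0)
s(M, H) = (-5 + H)²
15 + s(r, -6)*(-117) = 15 + (-5 - 6)²*(-117) = 15 + (-11)²*(-117) = 15 + 121*(-117) = 15 - 14157 = -14142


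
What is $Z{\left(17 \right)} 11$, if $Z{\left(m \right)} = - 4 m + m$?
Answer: $-561$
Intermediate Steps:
$Z{\left(m \right)} = - 3 m$
$Z{\left(17 \right)} 11 = \left(-3\right) 17 \cdot 11 = \left(-51\right) 11 = -561$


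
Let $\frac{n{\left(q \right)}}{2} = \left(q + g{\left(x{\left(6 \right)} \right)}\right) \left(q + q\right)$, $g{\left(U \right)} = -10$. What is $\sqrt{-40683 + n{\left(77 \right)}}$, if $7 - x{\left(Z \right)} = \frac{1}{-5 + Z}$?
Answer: $i \sqrt{20047} \approx 141.59 i$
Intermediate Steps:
$x{\left(Z \right)} = 7 - \frac{1}{-5 + Z}$
$n{\left(q \right)} = 4 q \left(-10 + q\right)$ ($n{\left(q \right)} = 2 \left(q - 10\right) \left(q + q\right) = 2 \left(-10 + q\right) 2 q = 2 \cdot 2 q \left(-10 + q\right) = 4 q \left(-10 + q\right)$)
$\sqrt{-40683 + n{\left(77 \right)}} = \sqrt{-40683 + 4 \cdot 77 \left(-10 + 77\right)} = \sqrt{-40683 + 4 \cdot 77 \cdot 67} = \sqrt{-40683 + 20636} = \sqrt{-20047} = i \sqrt{20047}$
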